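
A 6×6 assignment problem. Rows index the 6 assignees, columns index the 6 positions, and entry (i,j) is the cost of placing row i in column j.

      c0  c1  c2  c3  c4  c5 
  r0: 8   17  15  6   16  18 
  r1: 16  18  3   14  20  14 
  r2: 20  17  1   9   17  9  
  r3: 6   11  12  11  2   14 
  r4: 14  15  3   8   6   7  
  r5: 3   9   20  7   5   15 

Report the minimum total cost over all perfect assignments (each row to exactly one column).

optimal assignment: row0→col3 (cost 6), row1→col1 (cost 18), row2→col2 (cost 1), row3→col4 (cost 2), row4→col5 (cost 7), row5→col0 (cost 3)
total = 6 + 18 + 1 + 2 + 7 + 3 = 37

Minimum assignment cost: 37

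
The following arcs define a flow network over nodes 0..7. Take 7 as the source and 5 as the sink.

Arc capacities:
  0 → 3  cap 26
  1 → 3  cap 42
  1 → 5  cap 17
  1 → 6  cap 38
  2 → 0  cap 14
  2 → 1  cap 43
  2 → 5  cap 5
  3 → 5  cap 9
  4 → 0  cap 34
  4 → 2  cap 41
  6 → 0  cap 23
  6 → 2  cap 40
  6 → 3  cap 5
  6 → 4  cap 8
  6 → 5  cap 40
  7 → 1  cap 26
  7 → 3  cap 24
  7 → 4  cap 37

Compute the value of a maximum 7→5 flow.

augment #1: 7→1→5 bottleneck 17, total now 17
augment #2: 7→3→5 bottleneck 9, total now 26
augment #3: 7→1→6→5 bottleneck 9, total now 35
augment #4: 7→4→2→5 bottleneck 5, total now 40
augment #5: 7→4→2→1→6→5 bottleneck 29, total now 69

Maximum flow value: 69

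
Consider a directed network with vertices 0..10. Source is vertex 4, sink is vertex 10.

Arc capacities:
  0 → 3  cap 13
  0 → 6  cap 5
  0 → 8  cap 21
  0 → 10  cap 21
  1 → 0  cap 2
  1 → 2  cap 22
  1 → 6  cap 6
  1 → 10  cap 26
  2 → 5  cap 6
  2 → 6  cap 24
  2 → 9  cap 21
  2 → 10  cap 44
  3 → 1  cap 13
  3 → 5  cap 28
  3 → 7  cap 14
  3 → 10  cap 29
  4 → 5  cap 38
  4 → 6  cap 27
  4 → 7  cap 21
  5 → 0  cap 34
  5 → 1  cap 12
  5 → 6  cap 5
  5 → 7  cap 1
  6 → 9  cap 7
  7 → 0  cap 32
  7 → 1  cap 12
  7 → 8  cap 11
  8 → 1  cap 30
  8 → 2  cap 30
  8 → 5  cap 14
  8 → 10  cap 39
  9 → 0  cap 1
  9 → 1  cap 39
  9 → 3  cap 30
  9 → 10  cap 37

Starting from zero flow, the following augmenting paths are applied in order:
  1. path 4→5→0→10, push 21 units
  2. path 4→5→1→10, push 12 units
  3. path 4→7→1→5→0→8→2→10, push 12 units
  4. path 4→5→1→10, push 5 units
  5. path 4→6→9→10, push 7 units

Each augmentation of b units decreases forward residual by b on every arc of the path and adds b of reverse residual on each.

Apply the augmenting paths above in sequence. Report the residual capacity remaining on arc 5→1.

after path 1 (4→5→0→10, push 21): res(5,1)=12
after path 2 (4→5→1→10, push 12): res(5,1)=0
after path 3 (4→7→1→5→0→8→2→10, push 12): res(5,1)=12
after path 4 (4→5→1→10, push 5): res(5,1)=7
after path 5 (4→6→9→10, push 7): res(5,1)=7

Residual capacity of (5,1): 7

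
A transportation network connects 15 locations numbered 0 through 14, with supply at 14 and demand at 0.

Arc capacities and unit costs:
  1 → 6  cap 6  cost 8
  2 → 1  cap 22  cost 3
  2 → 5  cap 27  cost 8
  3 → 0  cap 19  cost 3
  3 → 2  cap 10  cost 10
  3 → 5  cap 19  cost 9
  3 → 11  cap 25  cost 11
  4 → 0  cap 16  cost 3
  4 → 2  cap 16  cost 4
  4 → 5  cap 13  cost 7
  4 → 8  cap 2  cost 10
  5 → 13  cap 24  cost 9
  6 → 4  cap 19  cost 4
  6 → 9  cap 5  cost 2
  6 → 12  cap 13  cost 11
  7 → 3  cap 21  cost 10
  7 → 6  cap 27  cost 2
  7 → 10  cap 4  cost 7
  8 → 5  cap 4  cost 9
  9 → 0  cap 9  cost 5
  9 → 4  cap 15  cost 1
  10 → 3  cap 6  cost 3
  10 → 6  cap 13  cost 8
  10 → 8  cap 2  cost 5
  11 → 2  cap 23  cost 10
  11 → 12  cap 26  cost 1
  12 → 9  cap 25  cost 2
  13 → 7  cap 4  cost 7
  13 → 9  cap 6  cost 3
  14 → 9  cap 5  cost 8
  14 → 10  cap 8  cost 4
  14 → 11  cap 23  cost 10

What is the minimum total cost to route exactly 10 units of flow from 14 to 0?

Minimum cost for 10 units: 108

shortest-cost path #1: 14→10→3→0 push 6 @ unit cost 10 (adds 60)
shortest-cost path #2: 14→9→4→0 push 4 @ unit cost 12 (adds 48)
total cost = 108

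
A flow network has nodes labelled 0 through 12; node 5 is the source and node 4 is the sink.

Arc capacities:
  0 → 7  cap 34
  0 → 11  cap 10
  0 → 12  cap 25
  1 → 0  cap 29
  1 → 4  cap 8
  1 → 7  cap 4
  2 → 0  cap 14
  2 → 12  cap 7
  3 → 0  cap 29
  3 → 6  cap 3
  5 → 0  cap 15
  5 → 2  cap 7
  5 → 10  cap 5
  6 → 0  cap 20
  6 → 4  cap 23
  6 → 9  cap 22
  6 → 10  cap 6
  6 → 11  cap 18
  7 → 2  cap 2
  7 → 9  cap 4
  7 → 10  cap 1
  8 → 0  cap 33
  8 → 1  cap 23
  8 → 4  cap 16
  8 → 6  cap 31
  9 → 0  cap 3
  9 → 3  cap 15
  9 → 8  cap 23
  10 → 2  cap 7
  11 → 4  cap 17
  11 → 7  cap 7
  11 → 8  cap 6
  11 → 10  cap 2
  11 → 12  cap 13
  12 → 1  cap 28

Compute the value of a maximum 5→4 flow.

Maximum flow value: 22

augment #1: 5→0→11→4 bottleneck 10, total now 10
augment #2: 5→0→12→1→4 bottleneck 5, total now 15
augment #3: 5→2→12→1→4 bottleneck 3, total now 18
augment #4: 5→2→0→7→9→8→4 bottleneck 4, total now 22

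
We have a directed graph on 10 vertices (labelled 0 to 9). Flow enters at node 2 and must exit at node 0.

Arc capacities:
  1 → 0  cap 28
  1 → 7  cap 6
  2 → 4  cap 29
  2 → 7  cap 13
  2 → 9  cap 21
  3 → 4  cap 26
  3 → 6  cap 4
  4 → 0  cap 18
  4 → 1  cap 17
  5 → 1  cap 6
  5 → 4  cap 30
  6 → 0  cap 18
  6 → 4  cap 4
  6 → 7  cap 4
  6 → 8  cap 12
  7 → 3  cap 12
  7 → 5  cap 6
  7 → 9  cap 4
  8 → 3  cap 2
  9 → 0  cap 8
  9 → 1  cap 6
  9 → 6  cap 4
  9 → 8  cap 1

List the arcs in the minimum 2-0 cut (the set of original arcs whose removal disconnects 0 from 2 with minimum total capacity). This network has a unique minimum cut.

augment #1: 2→4→0 push 18
augment #2: 2→9→0 push 8
augment #3: 2→4→1→0 push 11
augment #4: 2→9→1→0 push 6
augment #5: 2→9→6→0 push 4
augment #6: 2→7→3→6→0 push 4
augment #7: 2→7→5→1→0 push 6
augment #8: 2→7→3→4→1→0 push 3
augment #9: 2→9→8→3→4→1→0 push 1
max flow = 61; residual-reachable set from 2 gives S-side
cut edges (S→T): {(2,4), (2,7), (9,0), (9,1), (9,6), (9,8)} total cap 61

Min-cut arcs: {(2,4), (2,7), (9,0), (9,1), (9,6), (9,8)} (total capacity 61)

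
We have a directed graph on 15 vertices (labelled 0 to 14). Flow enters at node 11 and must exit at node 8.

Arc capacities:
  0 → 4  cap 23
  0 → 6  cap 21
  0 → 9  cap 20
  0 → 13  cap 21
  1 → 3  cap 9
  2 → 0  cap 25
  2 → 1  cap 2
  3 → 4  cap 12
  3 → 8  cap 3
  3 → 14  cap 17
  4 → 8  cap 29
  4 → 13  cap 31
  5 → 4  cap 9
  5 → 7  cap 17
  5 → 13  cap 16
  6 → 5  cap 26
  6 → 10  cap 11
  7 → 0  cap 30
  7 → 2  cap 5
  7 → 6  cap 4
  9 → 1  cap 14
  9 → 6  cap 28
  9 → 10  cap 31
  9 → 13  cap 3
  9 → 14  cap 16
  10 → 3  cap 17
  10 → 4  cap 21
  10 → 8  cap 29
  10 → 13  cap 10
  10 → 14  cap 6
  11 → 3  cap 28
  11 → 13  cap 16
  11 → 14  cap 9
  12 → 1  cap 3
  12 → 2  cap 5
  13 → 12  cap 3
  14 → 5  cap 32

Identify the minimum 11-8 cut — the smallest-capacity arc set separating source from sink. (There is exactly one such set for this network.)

augment #1: 11→3→8 push 3
augment #2: 11→3→4→8 push 12
augment #3: 11→14→5→4→8 push 9
augment #4: 11→13→12→2→0→4→8 push 3
augment #5: 11→3→14→5→7→0→4→8 push 5
augment #6: 11→3→14→5→7→6→10→8 push 4
augment #7: 11→3→14→5→7→0→6→10→8 push 4
max flow = 40; residual-reachable set from 11 gives S-side
cut edges (S→T): {(11,3), (11,14), (13,12)} total cap 40

Min-cut arcs: {(11,3), (11,14), (13,12)} (total capacity 40)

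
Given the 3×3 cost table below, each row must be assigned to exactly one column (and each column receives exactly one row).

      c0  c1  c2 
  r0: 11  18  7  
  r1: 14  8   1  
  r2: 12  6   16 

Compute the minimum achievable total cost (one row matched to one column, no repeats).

optimal assignment: row0→col0 (cost 11), row1→col2 (cost 1), row2→col1 (cost 6)
total = 11 + 1 + 6 = 18

Minimum assignment cost: 18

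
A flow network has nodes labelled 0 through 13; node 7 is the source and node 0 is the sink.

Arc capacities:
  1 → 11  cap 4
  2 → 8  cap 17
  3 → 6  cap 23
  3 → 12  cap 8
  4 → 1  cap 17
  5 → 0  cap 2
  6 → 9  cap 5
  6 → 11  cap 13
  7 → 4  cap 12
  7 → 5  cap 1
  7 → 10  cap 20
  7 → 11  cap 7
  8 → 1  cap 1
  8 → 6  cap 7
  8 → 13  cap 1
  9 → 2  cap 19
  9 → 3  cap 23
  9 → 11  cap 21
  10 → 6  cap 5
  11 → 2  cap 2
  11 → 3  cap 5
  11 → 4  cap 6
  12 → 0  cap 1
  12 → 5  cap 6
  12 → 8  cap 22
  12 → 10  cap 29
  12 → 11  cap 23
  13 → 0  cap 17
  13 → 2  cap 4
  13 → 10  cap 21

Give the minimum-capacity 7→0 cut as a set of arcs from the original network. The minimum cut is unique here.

augment #1: 7→5→0 push 1
augment #2: 7→11→3→12→0 push 1
augment #3: 7→11→2→8→13→0 push 1
augment #4: 7→11→3→12→5→0 push 1
max flow = 4; residual-reachable set from 7 gives S-side
cut edges (S→T): {(5,0), (8,13), (12,0)} total cap 4

Min-cut arcs: {(5,0), (8,13), (12,0)} (total capacity 4)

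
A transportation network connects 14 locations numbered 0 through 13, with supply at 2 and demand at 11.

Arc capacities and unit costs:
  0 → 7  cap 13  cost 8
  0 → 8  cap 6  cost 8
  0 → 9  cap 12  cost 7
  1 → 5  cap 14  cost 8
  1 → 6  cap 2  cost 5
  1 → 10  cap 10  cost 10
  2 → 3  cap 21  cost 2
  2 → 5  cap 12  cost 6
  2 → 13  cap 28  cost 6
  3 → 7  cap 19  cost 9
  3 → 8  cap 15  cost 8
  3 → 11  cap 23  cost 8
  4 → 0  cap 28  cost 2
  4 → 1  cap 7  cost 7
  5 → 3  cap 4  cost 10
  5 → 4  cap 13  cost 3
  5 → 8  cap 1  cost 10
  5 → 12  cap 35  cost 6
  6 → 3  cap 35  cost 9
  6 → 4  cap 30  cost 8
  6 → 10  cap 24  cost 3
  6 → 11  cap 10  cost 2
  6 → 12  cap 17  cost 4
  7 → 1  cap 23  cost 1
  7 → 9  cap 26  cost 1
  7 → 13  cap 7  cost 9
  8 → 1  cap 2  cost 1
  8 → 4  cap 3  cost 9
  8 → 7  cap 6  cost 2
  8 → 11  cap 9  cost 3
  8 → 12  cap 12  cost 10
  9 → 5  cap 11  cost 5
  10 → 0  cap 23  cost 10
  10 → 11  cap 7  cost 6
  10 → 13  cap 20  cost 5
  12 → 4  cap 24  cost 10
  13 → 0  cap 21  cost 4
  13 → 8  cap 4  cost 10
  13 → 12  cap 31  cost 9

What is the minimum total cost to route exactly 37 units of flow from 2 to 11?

shortest-cost path #1: 2→3→11 push 21 @ unit cost 10 (adds 210)
shortest-cost path #2: 2→5→8→11 push 1 @ unit cost 19 (adds 19)
shortest-cost path #3: 2→13→8→11 push 4 @ unit cost 19 (adds 76)
shortest-cost path #4: 2→13→0→8→11 push 4 @ unit cost 21 (adds 84)
shortest-cost path #5: 2→5→4→1→6→11 push 2 @ unit cost 23 (adds 46)
shortest-cost path #6: 2→5→3→11 push 2 @ unit cost 24 (adds 48)
shortest-cost path #7: 2→5→4→1→10→11 push 3 @ unit cost 32 (adds 96)
total cost = 579

Minimum cost for 37 units: 579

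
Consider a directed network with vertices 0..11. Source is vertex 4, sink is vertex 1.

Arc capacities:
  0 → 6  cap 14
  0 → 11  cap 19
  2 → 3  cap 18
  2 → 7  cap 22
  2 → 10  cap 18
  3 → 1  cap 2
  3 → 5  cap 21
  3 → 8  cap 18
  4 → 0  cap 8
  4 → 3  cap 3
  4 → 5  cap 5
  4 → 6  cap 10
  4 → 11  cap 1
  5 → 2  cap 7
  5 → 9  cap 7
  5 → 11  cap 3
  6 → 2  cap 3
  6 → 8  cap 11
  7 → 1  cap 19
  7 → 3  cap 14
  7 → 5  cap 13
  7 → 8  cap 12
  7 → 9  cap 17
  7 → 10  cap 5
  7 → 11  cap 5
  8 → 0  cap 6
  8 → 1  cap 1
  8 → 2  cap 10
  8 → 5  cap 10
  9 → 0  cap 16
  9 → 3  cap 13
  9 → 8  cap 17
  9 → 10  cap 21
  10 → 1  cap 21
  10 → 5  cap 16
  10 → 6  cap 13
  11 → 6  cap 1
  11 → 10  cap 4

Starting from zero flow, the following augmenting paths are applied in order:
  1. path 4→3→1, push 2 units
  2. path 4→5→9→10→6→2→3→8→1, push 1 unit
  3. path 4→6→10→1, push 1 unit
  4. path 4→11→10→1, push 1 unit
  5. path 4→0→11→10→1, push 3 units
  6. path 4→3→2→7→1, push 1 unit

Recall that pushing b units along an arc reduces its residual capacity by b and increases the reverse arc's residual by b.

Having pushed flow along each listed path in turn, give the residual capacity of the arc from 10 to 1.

Residual capacity of (10,1): 16

after path 1 (4→3→1, push 2): res(10,1)=21
after path 2 (4→5→9→10→6→2→3→8→1, push 1): res(10,1)=21
after path 3 (4→6→10→1, push 1): res(10,1)=20
after path 4 (4→11→10→1, push 1): res(10,1)=19
after path 5 (4→0→11→10→1, push 3): res(10,1)=16
after path 6 (4→3→2→7→1, push 1): res(10,1)=16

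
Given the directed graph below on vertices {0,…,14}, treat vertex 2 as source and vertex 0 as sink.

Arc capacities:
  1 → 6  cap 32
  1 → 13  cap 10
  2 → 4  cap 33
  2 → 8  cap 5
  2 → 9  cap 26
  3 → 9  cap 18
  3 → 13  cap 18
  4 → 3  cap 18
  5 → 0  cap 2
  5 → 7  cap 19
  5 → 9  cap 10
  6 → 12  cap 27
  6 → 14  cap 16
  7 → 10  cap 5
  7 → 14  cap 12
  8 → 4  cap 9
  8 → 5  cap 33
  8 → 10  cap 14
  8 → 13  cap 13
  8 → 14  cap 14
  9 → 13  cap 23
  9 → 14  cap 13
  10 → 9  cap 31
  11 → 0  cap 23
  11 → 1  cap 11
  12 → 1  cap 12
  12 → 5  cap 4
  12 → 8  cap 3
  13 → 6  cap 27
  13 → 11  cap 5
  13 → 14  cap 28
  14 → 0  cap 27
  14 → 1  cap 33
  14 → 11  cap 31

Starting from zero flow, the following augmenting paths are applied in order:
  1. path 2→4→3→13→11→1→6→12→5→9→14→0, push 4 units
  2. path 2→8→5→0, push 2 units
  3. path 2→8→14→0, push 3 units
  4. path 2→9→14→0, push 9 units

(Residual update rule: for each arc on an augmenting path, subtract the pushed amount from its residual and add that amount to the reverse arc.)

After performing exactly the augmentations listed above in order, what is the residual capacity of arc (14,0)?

Residual capacity of (14,0): 11

after path 1 (2→4→3→13→11→1→6→12→5→9→14→0, push 4): res(14,0)=23
after path 2 (2→8→5→0, push 2): res(14,0)=23
after path 3 (2→8→14→0, push 3): res(14,0)=20
after path 4 (2→9→14→0, push 9): res(14,0)=11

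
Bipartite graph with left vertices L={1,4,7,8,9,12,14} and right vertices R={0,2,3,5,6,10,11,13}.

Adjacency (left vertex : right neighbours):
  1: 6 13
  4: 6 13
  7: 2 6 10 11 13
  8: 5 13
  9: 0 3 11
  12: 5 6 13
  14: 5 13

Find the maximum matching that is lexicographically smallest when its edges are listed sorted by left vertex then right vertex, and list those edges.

|M| = 5 (so the lex-smallest maximum matching has 5 edges)
process left vertices in ascending order; for each, take the smallest-labelled available neighbour that still permits 5 edges overall, or leave it unmatched if none does
lex-smallest matching: {1-6, 4-13, 7-2, 8-5, 9-0}

Lex-smallest maximum matching: {(1,6), (4,13), (7,2), (8,5), (9,0)}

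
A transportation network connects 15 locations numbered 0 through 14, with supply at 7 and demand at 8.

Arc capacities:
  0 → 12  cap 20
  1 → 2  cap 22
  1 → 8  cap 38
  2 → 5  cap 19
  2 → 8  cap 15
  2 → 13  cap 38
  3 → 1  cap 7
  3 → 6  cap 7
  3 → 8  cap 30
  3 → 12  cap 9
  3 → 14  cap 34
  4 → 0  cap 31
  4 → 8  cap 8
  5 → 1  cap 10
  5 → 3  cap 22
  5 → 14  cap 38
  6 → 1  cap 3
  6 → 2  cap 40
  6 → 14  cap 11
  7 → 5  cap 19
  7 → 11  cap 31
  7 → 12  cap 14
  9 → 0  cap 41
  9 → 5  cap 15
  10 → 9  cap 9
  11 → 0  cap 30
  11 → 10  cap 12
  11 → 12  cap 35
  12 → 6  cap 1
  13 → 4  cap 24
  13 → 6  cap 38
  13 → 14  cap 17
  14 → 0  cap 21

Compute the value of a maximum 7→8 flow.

Maximum flow value: 29

augment #1: 7→5→1→8 bottleneck 10, total now 10
augment #2: 7→5→3→8 bottleneck 9, total now 19
augment #3: 7→12→6→1→8 bottleneck 1, total now 20
augment #4: 7→11→10→9→5→3→8 bottleneck 9, total now 29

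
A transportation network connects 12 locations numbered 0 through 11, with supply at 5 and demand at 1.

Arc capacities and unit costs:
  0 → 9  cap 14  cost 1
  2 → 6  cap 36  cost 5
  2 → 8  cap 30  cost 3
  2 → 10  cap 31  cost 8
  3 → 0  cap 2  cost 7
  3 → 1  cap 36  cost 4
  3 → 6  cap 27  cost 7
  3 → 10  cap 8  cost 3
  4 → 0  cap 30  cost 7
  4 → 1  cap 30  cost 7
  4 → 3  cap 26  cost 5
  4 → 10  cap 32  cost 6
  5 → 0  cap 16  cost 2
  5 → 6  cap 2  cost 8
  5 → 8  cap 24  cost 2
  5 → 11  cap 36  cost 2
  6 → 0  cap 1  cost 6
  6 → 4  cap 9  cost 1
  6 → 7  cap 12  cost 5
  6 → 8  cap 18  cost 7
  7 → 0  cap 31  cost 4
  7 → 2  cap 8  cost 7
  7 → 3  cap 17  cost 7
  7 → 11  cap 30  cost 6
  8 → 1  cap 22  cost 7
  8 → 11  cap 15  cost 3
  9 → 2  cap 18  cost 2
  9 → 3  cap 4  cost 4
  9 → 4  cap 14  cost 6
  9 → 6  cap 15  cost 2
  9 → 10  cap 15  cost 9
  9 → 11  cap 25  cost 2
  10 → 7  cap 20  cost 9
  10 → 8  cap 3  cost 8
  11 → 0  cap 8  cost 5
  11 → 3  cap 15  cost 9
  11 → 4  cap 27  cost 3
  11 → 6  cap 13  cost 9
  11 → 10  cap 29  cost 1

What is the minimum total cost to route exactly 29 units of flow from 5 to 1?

Minimum cost for 29 units: 278

shortest-cost path #1: 5→8→1 push 22 @ unit cost 9 (adds 198)
shortest-cost path #2: 5→0→9→3→1 push 4 @ unit cost 11 (adds 44)
shortest-cost path #3: 5→11→4→1 push 3 @ unit cost 12 (adds 36)
total cost = 278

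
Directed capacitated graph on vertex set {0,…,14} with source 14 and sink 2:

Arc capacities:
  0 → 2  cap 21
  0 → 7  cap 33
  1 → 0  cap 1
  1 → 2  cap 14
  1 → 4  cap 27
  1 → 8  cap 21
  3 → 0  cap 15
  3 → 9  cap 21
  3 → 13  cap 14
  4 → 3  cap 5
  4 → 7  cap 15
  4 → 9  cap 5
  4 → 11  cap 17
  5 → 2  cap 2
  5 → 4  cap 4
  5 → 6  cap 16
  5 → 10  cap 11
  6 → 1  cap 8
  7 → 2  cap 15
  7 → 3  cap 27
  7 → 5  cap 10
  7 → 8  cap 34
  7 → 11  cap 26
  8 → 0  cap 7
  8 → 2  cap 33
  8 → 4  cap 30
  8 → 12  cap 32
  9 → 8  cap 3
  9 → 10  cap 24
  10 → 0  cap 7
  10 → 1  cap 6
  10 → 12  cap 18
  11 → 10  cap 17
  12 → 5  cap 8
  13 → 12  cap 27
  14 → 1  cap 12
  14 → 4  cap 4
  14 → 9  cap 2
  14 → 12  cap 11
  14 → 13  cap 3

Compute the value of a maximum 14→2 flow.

Maximum flow value: 26

augment #1: 14→1→2 bottleneck 12, total now 12
augment #2: 14→4→7→2 bottleneck 4, total now 16
augment #3: 14→9→8→2 bottleneck 2, total now 18
augment #4: 14→12→5→2 bottleneck 2, total now 20
augment #5: 14→12→5→4→7→2 bottleneck 4, total now 24
augment #6: 14→12→5→6→1→2 bottleneck 2, total now 26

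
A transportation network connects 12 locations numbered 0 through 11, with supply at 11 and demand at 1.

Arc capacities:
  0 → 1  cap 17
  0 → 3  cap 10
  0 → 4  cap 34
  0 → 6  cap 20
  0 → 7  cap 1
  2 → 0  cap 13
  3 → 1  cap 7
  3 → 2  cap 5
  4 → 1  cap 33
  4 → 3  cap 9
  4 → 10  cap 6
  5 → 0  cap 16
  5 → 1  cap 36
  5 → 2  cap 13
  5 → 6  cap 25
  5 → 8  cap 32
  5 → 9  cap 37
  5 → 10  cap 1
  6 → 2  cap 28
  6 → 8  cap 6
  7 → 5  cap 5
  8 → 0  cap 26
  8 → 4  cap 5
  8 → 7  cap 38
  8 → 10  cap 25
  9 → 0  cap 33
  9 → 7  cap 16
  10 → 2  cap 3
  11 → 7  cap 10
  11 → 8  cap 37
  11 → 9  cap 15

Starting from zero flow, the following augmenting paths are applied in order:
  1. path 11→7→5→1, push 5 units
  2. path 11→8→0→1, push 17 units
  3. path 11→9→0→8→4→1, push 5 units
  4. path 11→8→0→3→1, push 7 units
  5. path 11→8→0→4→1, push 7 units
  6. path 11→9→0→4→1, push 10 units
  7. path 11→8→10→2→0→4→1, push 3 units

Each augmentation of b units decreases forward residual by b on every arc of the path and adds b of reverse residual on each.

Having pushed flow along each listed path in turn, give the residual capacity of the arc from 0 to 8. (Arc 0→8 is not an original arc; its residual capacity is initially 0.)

after path 1 (11→7→5→1, push 5): res(0,8)=0
after path 2 (11→8→0→1, push 17): res(0,8)=17
after path 3 (11→9→0→8→4→1, push 5): res(0,8)=12
after path 4 (11→8→0→3→1, push 7): res(0,8)=19
after path 5 (11→8→0→4→1, push 7): res(0,8)=26
after path 6 (11→9→0→4→1, push 10): res(0,8)=26
after path 7 (11→8→10→2→0→4→1, push 3): res(0,8)=26

Residual capacity of (0,8): 26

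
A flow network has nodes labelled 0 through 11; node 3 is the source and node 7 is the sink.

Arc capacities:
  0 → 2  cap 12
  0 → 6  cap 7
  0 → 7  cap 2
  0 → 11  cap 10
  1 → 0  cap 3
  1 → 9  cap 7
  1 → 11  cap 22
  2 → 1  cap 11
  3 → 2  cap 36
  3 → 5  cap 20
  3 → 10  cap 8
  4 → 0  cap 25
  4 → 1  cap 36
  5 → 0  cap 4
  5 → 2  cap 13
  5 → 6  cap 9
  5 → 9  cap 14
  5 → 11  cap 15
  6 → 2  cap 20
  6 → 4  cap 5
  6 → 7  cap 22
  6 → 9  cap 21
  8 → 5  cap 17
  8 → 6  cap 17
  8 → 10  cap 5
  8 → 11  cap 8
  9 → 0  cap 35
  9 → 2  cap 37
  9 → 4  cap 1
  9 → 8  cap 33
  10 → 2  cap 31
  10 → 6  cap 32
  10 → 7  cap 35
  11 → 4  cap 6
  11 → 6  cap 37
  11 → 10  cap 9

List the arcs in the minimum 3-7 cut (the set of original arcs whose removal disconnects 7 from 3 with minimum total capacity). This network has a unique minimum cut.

Min-cut arcs: {(2,1), (3,5), (3,10)} (total capacity 39)

augment #1: 3→10→7 push 8
augment #2: 3→5→0→7 push 2
augment #3: 3→5→6→7 push 9
augment #4: 3→5→0→6→7 push 2
augment #5: 3→5→11→6→7 push 7
augment #6: 3→2→1→0→6→7 push 3
augment #7: 3→2→1→11→6→7 push 1
augment #8: 3→2→1→11→10→7 push 7
max flow = 39; residual-reachable set from 3 gives S-side
cut edges (S→T): {(2,1), (3,5), (3,10)} total cap 39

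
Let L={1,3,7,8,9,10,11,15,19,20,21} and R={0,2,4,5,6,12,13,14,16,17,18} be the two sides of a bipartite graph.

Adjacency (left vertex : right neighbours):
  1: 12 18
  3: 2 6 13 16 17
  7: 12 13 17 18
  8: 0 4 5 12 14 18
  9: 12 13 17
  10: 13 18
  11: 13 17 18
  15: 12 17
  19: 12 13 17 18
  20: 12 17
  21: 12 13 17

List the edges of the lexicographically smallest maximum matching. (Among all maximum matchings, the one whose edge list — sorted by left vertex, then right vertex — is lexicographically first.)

Lex-smallest maximum matching: {(1,12), (3,2), (7,13), (8,0), (9,17), (10,18)}

|M| = 6 (so the lex-smallest maximum matching has 6 edges)
process left vertices in ascending order; for each, take the smallest-labelled available neighbour that still permits 6 edges overall, or leave it unmatched if none does
lex-smallest matching: {1-12, 3-2, 7-13, 8-0, 9-17, 10-18}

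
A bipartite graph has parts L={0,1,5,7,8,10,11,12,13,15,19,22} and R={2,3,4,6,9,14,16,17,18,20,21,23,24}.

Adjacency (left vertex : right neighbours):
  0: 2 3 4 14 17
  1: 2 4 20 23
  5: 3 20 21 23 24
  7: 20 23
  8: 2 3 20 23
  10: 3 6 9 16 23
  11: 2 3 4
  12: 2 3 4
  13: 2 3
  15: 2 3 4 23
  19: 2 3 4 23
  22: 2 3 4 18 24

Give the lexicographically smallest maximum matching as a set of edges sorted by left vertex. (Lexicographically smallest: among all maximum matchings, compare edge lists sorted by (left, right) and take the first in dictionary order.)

Lex-smallest maximum matching: {(0,14), (1,2), (5,21), (7,20), (8,3), (10,6), (11,4), (15,23), (22,18)}

|M| = 9 (so the lex-smallest maximum matching has 9 edges)
process left vertices in ascending order; for each, take the smallest-labelled available neighbour that still permits 9 edges overall, or leave it unmatched if none does
lex-smallest matching: {0-14, 1-2, 5-21, 7-20, 8-3, 10-6, 11-4, 15-23, 22-18}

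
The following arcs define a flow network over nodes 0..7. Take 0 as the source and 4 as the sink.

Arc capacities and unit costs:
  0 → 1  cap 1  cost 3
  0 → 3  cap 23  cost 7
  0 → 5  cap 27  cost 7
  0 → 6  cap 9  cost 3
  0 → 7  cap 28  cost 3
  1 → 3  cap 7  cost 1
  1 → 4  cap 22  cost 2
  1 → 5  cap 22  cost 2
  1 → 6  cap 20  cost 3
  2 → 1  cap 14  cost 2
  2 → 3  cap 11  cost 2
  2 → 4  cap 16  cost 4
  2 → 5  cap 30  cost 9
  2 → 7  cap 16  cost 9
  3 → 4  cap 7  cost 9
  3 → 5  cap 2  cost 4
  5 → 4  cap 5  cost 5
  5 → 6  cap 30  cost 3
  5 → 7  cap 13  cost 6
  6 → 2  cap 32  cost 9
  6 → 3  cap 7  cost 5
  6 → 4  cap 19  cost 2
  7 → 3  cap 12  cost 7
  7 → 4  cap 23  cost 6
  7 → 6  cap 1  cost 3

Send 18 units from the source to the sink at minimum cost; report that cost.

shortest-cost path #1: 0→1→4 push 1 @ unit cost 5 (adds 5)
shortest-cost path #2: 0→6→4 push 9 @ unit cost 5 (adds 45)
shortest-cost path #3: 0→7→6→4 push 1 @ unit cost 8 (adds 8)
shortest-cost path #4: 0→7→4 push 7 @ unit cost 9 (adds 63)
total cost = 121

Minimum cost for 18 units: 121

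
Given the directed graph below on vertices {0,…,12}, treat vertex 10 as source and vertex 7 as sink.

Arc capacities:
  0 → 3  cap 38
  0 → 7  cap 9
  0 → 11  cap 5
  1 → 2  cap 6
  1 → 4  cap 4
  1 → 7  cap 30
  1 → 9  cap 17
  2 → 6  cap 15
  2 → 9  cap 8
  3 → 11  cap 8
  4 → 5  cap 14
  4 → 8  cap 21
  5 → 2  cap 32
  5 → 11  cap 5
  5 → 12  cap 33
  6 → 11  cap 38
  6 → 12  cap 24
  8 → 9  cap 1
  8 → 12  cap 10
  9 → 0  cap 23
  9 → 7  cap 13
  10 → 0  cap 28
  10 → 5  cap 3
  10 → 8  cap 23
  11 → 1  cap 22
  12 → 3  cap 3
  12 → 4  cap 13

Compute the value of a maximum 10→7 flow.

augment #1: 10→0→7 bottleneck 9, total now 9
augment #2: 10→8→9→7 bottleneck 1, total now 10
augment #3: 10→0→11→1→7 bottleneck 5, total now 15
augment #4: 10→5→2→9→7 bottleneck 3, total now 18
augment #5: 10→0→3→11→1→7 bottleneck 8, total now 26
augment #6: 10→8→12→4→5→2→9→7 bottleneck 5, total now 31
augment #7: 10→8→12→4→5→11→1→7 bottleneck 5, total now 36

Maximum flow value: 36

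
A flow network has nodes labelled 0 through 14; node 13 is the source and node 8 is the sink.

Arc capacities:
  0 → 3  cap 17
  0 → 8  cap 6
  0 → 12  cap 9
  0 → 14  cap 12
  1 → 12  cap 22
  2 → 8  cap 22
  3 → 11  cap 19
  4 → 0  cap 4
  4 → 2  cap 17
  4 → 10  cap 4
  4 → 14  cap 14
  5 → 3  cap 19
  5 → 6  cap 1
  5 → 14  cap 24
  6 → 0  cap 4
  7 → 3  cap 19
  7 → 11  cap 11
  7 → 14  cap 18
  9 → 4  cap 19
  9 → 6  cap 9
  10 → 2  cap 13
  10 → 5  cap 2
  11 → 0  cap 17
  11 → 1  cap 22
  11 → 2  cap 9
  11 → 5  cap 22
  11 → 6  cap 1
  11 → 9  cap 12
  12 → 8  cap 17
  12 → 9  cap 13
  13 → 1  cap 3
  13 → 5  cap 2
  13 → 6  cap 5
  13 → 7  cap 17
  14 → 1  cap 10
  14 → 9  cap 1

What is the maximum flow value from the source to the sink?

augment #1: 13→1→12→8 bottleneck 3, total now 3
augment #2: 13→6→0→8 bottleneck 4, total now 7
augment #3: 13→7→11→0→8 bottleneck 2, total now 9
augment #4: 13→7→11→2→8 bottleneck 9, total now 18
augment #5: 13→5→14→1→12→8 bottleneck 2, total now 20
augment #6: 13→7→14→1→12→8 bottleneck 6, total now 26

Maximum flow value: 26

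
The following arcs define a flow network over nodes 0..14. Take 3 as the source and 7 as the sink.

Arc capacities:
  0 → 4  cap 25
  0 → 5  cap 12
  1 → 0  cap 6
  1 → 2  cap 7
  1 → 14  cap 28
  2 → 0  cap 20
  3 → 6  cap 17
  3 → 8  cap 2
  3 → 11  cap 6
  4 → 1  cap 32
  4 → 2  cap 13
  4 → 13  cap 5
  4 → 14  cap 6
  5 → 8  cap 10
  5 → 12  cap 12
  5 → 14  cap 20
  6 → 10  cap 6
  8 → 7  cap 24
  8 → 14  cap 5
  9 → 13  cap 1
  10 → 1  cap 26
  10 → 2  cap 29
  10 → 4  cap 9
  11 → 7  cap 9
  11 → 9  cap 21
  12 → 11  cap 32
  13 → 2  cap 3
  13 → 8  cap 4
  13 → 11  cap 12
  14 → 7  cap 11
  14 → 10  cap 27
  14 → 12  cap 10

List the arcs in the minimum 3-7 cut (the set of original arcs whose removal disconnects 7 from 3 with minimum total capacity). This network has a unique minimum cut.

Min-cut arcs: {(3,8), (3,11), (6,10)} (total capacity 14)

augment #1: 3→8→7 push 2
augment #2: 3→11→7 push 6
augment #3: 3→6→10→1→14→7 push 6
max flow = 14; residual-reachable set from 3 gives S-side
cut edges (S→T): {(3,8), (3,11), (6,10)} total cap 14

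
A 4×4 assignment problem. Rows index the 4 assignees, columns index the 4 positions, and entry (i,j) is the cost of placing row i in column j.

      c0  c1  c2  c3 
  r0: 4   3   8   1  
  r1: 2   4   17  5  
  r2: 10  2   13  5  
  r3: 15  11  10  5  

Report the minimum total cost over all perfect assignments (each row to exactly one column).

optimal assignment: row0→col3 (cost 1), row1→col0 (cost 2), row2→col1 (cost 2), row3→col2 (cost 10)
total = 1 + 2 + 2 + 10 = 15

Minimum assignment cost: 15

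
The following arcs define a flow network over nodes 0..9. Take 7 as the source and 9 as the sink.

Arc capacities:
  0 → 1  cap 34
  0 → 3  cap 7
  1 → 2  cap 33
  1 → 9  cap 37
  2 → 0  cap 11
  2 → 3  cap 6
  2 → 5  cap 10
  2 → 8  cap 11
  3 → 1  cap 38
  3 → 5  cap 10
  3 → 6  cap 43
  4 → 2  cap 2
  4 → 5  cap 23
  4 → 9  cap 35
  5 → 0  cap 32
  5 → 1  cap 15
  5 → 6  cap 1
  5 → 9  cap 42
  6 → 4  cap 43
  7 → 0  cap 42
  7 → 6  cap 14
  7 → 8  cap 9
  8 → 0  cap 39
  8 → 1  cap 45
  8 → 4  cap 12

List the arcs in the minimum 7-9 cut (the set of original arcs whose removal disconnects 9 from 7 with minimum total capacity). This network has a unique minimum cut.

augment #1: 7→0→1→9 push 34
augment #2: 7→6→4→9 push 14
augment #3: 7→8→1→9 push 3
augment #4: 7→8→4→9 push 6
augment #5: 7→0→3→5→9 push 7
max flow = 64; residual-reachable set from 7 gives S-side
cut edges (S→T): {(0,1), (0,3), (7,6), (7,8)} total cap 64

Min-cut arcs: {(0,1), (0,3), (7,6), (7,8)} (total capacity 64)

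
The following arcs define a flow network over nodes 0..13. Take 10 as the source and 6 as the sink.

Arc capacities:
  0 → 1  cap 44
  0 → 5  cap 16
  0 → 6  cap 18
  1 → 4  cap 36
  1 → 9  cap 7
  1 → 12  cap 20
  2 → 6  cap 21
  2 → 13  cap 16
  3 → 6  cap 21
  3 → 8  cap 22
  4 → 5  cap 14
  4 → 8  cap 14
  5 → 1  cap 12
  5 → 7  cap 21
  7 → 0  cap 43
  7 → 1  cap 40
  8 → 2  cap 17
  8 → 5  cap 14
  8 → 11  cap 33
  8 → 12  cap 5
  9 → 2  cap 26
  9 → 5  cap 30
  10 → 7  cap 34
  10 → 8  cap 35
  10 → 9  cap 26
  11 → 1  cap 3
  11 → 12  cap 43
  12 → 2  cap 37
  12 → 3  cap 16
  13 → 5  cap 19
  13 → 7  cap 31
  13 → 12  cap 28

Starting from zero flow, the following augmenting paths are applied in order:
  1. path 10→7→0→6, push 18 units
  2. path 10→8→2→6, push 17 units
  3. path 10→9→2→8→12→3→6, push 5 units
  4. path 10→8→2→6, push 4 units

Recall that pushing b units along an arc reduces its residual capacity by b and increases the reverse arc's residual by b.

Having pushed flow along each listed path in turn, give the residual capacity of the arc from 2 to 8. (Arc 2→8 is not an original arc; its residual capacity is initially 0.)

after path 1 (10→7→0→6, push 18): res(2,8)=0
after path 2 (10→8→2→6, push 17): res(2,8)=17
after path 3 (10→9→2→8→12→3→6, push 5): res(2,8)=12
after path 4 (10→8→2→6, push 4): res(2,8)=16

Residual capacity of (2,8): 16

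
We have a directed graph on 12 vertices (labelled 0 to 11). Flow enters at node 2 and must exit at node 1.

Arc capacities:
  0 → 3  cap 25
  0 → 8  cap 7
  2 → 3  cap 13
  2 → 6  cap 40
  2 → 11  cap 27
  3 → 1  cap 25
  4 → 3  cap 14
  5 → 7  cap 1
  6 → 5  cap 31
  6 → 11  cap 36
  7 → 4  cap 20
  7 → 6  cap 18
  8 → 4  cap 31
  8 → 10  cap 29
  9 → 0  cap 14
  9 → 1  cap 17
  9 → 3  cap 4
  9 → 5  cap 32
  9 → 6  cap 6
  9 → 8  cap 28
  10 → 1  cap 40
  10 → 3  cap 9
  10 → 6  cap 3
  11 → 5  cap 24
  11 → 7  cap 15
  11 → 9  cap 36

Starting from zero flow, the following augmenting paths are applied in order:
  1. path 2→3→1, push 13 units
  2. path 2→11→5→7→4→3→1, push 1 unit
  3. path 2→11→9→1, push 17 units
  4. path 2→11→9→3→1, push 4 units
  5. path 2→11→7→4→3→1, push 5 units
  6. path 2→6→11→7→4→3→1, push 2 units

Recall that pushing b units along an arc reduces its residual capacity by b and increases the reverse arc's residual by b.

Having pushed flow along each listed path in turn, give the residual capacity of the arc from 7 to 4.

Residual capacity of (7,4): 12

after path 1 (2→3→1, push 13): res(7,4)=20
after path 2 (2→11→5→7→4→3→1, push 1): res(7,4)=19
after path 3 (2→11→9→1, push 17): res(7,4)=19
after path 4 (2→11→9→3→1, push 4): res(7,4)=19
after path 5 (2→11→7→4→3→1, push 5): res(7,4)=14
after path 6 (2→6→11→7→4→3→1, push 2): res(7,4)=12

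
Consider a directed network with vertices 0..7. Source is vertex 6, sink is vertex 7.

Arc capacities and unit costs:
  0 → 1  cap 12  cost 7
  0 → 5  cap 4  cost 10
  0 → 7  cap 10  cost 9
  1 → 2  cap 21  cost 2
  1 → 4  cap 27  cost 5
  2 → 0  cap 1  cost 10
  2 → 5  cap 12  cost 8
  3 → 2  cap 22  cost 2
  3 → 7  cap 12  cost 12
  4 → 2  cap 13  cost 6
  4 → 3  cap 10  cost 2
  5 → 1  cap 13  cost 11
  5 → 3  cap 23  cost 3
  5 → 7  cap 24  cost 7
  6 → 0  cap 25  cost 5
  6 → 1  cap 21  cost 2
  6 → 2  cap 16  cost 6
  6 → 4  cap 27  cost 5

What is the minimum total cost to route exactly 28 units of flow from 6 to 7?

shortest-cost path #1: 6→0→7 push 10 @ unit cost 14 (adds 140)
shortest-cost path #2: 6→1→2→5→7 push 12 @ unit cost 19 (adds 228)
shortest-cost path #3: 6→4→3→7 push 6 @ unit cost 19 (adds 114)
total cost = 482

Minimum cost for 28 units: 482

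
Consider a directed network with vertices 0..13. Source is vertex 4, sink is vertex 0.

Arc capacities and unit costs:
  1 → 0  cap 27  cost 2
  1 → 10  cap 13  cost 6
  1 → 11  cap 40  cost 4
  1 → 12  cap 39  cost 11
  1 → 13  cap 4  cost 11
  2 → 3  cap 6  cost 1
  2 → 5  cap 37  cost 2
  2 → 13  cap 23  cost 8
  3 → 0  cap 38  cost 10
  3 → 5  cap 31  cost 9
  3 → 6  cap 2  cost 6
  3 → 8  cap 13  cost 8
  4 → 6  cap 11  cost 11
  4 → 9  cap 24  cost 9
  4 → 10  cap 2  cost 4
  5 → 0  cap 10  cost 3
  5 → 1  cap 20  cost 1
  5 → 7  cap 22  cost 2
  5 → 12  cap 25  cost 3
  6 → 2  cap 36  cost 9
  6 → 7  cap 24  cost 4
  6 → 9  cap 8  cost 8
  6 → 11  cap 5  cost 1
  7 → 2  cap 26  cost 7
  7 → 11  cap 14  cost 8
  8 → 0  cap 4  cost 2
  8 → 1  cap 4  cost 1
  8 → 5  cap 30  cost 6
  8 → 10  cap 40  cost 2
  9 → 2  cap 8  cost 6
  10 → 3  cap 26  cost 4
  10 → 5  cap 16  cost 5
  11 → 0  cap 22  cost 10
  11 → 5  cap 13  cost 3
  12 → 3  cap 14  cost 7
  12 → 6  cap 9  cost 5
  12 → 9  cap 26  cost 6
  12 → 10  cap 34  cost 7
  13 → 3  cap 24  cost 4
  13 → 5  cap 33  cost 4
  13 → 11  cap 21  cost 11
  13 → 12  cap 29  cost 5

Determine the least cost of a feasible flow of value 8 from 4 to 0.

shortest-cost path #1: 4→10→5→0 push 2 @ unit cost 12 (adds 24)
shortest-cost path #2: 4→6→11→5→0 push 5 @ unit cost 18 (adds 90)
shortest-cost path #3: 4→9→2→5→0 push 1 @ unit cost 20 (adds 20)
total cost = 134

Minimum cost for 8 units: 134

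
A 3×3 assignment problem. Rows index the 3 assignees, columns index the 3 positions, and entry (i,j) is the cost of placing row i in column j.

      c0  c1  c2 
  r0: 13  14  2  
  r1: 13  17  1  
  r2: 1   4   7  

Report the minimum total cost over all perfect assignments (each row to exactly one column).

optimal assignment: row0→col1 (cost 14), row1→col2 (cost 1), row2→col0 (cost 1)
total = 14 + 1 + 1 = 16

Minimum assignment cost: 16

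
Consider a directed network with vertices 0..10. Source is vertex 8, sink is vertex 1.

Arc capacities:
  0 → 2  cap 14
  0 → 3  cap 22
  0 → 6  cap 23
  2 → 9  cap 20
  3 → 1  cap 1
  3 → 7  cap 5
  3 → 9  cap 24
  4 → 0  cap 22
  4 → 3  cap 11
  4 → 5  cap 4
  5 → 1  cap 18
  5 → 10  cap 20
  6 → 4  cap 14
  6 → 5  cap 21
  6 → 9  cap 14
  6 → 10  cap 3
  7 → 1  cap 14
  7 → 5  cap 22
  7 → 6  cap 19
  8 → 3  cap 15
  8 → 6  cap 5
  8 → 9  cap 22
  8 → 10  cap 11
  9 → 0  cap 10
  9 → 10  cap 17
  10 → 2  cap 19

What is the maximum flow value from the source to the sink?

augment #1: 8→3→1 bottleneck 1, total now 1
augment #2: 8→3→7→1 bottleneck 5, total now 6
augment #3: 8→6→5→1 bottleneck 5, total now 11
augment #4: 8→9→0→6→5→1 bottleneck 10, total now 21

Maximum flow value: 21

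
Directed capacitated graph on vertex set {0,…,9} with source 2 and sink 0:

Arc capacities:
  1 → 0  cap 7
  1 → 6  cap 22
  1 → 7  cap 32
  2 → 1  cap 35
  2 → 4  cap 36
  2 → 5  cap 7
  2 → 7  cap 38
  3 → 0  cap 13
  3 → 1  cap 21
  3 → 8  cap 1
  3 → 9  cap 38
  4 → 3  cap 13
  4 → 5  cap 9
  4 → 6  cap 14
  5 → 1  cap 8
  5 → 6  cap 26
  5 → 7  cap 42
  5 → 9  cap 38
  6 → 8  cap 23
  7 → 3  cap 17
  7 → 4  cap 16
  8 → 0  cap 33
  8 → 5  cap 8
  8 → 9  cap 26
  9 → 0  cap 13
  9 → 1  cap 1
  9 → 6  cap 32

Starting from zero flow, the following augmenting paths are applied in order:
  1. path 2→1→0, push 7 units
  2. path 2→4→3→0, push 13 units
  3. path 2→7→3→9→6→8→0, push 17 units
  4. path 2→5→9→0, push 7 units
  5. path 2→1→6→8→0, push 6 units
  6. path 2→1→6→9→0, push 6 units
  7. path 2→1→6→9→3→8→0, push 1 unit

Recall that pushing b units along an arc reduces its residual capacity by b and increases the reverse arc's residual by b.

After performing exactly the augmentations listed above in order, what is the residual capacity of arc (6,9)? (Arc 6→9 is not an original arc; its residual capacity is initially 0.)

after path 1 (2→1→0, push 7): res(6,9)=0
after path 2 (2→4→3→0, push 13): res(6,9)=0
after path 3 (2→7→3→9→6→8→0, push 17): res(6,9)=17
after path 4 (2→5→9→0, push 7): res(6,9)=17
after path 5 (2→1→6→8→0, push 6): res(6,9)=17
after path 6 (2→1→6→9→0, push 6): res(6,9)=11
after path 7 (2→1→6→9→3→8→0, push 1): res(6,9)=10

Residual capacity of (6,9): 10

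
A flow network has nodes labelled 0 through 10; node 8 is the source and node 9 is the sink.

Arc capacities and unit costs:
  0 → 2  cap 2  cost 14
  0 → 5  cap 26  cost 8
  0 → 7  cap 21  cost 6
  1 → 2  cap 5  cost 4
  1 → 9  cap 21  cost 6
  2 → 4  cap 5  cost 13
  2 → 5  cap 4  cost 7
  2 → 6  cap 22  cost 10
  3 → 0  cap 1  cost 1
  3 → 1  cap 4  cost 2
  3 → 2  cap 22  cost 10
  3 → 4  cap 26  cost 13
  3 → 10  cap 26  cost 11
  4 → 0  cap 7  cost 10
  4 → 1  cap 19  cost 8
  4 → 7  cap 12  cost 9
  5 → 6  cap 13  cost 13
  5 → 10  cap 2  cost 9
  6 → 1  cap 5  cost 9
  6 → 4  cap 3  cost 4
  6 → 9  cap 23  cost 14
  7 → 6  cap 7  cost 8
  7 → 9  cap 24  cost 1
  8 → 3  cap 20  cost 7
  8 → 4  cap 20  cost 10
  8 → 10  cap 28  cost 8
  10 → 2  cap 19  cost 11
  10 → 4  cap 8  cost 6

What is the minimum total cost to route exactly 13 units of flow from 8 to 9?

shortest-cost path #1: 8→3→1→9 push 4 @ unit cost 15 (adds 60)
shortest-cost path #2: 8→3→0→7→9 push 1 @ unit cost 15 (adds 15)
shortest-cost path #3: 8→4→7→9 push 8 @ unit cost 20 (adds 160)
total cost = 235

Minimum cost for 13 units: 235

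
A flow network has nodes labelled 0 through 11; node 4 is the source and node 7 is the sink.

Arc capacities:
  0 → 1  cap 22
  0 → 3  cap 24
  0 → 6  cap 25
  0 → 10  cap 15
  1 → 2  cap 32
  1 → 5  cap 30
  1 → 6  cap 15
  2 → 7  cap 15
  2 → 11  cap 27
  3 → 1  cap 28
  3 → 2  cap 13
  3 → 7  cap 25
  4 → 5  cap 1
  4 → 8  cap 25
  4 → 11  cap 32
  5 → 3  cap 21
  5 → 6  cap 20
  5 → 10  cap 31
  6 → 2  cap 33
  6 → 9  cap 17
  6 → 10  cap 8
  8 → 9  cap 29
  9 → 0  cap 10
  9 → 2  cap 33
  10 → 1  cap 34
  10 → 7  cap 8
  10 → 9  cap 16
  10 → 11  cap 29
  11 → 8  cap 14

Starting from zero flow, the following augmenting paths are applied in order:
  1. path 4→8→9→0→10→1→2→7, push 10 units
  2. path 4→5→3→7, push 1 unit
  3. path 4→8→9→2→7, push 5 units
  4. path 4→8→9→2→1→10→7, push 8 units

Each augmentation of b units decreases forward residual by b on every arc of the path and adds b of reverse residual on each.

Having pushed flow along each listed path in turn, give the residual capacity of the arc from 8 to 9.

after path 1 (4→8→9→0→10→1→2→7, push 10): res(8,9)=19
after path 2 (4→5→3→7, push 1): res(8,9)=19
after path 3 (4→8→9→2→7, push 5): res(8,9)=14
after path 4 (4→8→9→2→1→10→7, push 8): res(8,9)=6

Residual capacity of (8,9): 6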